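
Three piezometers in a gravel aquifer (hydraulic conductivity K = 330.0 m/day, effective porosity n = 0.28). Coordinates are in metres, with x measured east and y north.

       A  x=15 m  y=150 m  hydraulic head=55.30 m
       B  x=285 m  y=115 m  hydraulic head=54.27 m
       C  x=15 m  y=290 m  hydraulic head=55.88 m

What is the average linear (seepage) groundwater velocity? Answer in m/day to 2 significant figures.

6.2 m/day

Differences from A: to B (Δx, Δy, Δh) = (270, -35, -1.03); to C = (0, 140, +0.58).
Solve a·Δx + b·Δy = Δh: det = 270·140 − 0·(-35) = 37800.
∂h/∂x = [(-1.03)·140 − (+0.58)·(-35)] / 37800 = -0.003278
∂h/∂y = [270·(+0.58) − 0·(-1.03)] / 37800 = +0.004143
|∇h| = √(-0.003278² + 0.004143²) = 0.005283
Seepage velocity v = K·i/n = 330.0 × 0.005283 / 0.28 = 6.226 m/day.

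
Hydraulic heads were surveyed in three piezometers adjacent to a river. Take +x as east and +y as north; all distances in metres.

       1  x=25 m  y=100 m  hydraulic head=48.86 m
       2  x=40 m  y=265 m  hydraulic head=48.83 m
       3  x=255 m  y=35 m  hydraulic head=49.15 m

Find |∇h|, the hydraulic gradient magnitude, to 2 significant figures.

Taking 1 as reference: 2−1 = (15, 165, -0.03); 3−1 = (230, -65, +0.29).
Determinant of the coordinate differences = 15·(-65) − 230·165 = -38925.
∂h/∂x = [(-0.03)·(-65) − (+0.29)·165] / -38925 = +0.001179
∂h/∂y = [15·(+0.29) − 230·(-0.03)] / -38925 = -0.0002890
|∇h| = √(0.001179² + -0.0002890²) = 0.001214

0.0012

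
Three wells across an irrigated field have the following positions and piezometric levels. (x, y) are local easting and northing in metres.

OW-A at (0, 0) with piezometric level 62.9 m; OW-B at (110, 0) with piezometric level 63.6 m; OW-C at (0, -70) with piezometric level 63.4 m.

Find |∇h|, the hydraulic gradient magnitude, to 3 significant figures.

∂h/∂x = (63.6 − 62.9) / (110 − 0) = +0.006364
∂h/∂y = (63.4 − 62.9) / (-70 − 0) = -0.007143
|∇h| = √(0.006364² + -0.007143²) = 0.009567

0.00957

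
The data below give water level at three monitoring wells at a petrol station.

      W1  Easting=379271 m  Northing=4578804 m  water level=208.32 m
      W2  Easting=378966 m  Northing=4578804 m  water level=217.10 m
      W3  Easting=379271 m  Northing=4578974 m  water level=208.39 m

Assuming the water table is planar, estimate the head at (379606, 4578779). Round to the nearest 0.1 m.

198.7 m

∂h/∂x = (217.10 − 208.32) / (378966 − 379271) = -0.02879
∂h/∂y = (208.39 − 208.32) / (4578974 − 4578804) = +0.0004118
h(379606, 4578779) = 208.32 + (-0.02879)·(335) + (+0.0004118)·(-25) = 208.32 -9.644 -0.010 = 198.666 m.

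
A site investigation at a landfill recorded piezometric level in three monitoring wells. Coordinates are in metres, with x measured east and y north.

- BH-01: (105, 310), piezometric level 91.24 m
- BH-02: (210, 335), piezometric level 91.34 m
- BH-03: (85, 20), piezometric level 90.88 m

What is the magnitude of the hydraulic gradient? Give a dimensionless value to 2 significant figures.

Differences from BH-01: to BH-02 (Δx, Δy, Δh) = (105, 25, +0.10); to BH-03 = (-20, -290, -0.36).
Solve a·Δx + b·Δy = Δh: det = 105·(-290) − (-20)·25 = -29950.
∂h/∂x = [(+0.10)·(-290) − (-0.36)·25] / -29950 = +0.0006678
∂h/∂y = [105·(-0.36) − (-20)·(+0.10)] / -29950 = +0.001195
|∇h| = √(0.0006678² + 0.001195²) = 0.001369

0.0014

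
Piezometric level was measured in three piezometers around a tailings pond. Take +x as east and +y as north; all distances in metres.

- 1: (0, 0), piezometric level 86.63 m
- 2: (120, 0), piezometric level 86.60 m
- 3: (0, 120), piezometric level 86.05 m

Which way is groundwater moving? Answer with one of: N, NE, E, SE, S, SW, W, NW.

∂h/∂x = (86.60 − 86.63) / (120 − 0) = -0.0002500
∂h/∂y = (86.05 − 86.63) / (120 − 0) = -0.004833
Flow = −∇h = (+0.0002500 east, +0.004833 north), which points north.

N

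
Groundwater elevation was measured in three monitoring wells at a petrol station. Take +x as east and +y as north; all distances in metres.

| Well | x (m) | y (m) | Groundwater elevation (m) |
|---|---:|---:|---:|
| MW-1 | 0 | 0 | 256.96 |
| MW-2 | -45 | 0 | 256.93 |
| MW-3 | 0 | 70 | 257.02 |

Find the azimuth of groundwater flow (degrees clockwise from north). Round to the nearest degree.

∂h/∂x = (256.93 − 256.96) / (-45 − 0) = +0.0006667
∂h/∂y = (257.02 − 256.96) / (70 − 0) = +0.0008571
Flow direction (−∇h) has components (-0.0006667 E, -0.0008571 N).
Azimuth = atan2(E, N) = atan2(-0.0006667, -0.0008571) = 217.9° ≈ 218°.

218°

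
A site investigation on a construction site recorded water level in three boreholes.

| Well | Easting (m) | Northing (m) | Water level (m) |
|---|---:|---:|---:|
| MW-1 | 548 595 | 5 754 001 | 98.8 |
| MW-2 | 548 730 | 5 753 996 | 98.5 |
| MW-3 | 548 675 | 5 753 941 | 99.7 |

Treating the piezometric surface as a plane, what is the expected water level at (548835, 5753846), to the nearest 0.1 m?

Three-point gradient (reference MW-1): Δ to MW-2 = (135, -5, -0.3), Δ to MW-3 = (80, -60, +0.9).
∂h/∂x = -0.002922, ∂h/∂y = -0.01890 (det = -7700).
h(548835, 5753846) = 98.8 + (-0.002922)·(240) + (-0.01890)·(-155) = 98.8 -0.701 +2.929 = 101.028 m.

101.0 m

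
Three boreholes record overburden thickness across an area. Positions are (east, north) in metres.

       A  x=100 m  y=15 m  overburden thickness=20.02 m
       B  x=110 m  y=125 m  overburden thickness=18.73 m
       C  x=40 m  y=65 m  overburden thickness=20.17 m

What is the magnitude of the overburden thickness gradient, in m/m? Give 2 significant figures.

With d = a·x + b·y + c and A as origin, the differences give:
  10·a + 110·b = -1.29
  (-60)·a + 50·b = +0.15
Eliminate b (×50 and ×110, subtract): 7100·a = -81.000 → a = ∂d/∂x = -0.01141
Back-substitute: b = ∂d/∂y = -0.01069.
|∇f| = √(-0.01141² + -0.01069²) = 0.01564 m/m

0.016 m/m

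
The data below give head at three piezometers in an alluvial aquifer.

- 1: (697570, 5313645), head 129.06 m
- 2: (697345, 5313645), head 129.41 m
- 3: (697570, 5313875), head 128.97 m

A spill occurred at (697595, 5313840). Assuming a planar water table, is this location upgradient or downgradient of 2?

∂h/∂x = (129.41 − 129.06) / (697345 − 697570) = -0.001556
∂h/∂y = (128.97 − 129.06) / (5313875 − 5313645) = -0.0003913
Head at (697595, 5313840) = 129.06 + (-0.001556)·(25) + (-0.0003913)·(195) = 128.94 m.
That is lower than the 129.41 m at 2, so the point is downgradient.

downgradient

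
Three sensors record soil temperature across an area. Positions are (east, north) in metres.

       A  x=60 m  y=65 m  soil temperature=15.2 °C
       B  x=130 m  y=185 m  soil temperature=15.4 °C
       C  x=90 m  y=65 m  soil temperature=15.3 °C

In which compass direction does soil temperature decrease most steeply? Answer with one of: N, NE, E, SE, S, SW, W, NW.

Taking A as reference: B−A = (70, 120, +0.2); C−A = (30, 0, +0.1).
Determinant of the coordinate differences = 70·0 − 30·120 = -3600.
∂T/∂x = [(+0.2)·0 − (+0.1)·120] / -3600 = +0.003333
∂T/∂y = [70·(+0.1) − 30·(+0.2)] / -3600 = -0.0002778
Steepest decrease is along −∇f = (-0.003333 E, +0.0002778 N) → west.

W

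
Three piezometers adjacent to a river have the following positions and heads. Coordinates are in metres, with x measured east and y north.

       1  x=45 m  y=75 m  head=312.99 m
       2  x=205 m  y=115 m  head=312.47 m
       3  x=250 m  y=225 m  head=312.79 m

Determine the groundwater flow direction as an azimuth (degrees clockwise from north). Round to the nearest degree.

With h = a·x + b·y + c and 1 as origin, the differences give:
  160·a + 40·b = -0.52
  205·a + 150·b = -0.20
Eliminate b (×150 and ×40, subtract): 15800·a = -70.000 → a = ∂h/∂x = -0.004430
Back-substitute: b = ∂h/∂y = +0.004722.
Flow direction (−∇h) has components (+0.004430 E, -0.004722 N).
Azimuth = atan2(E, N) = atan2(+0.004430, -0.004722) = 136.8° ≈ 137°.

137°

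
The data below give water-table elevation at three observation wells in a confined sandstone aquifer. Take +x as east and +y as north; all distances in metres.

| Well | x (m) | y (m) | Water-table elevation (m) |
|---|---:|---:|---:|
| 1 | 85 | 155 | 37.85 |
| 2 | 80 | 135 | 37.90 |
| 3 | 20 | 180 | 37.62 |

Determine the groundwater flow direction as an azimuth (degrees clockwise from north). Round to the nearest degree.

323°

Differences from 1: to 2 (Δx, Δy, Δh) = (-5, -20, +0.05); to 3 = (-65, 25, -0.23).
Solve a·Δx + b·Δy = Δh: det = (-5)·25 − (-65)·(-20) = -1425.
∂h/∂x = [(+0.05)·25 − (-0.23)·(-20)] / -1425 = +0.002351
∂h/∂y = [(-5)·(-0.23) − (-65)·(+0.05)] / -1425 = -0.003088
Flow direction (−∇h) has components (-0.002351 E, +0.003088 N).
Azimuth = atan2(E, N) = atan2(-0.002351, +0.003088) = 322.7° ≈ 323°.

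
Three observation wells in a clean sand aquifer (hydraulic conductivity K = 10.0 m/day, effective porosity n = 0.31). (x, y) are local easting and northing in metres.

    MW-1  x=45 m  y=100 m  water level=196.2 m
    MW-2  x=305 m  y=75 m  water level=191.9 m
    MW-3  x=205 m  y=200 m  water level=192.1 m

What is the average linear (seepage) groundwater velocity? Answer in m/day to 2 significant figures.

Differences from MW-1: to MW-2 (Δx, Δy, Δh) = (260, -25, -4.3); to MW-3 = (160, 100, -4.1).
Solve a·Δx + b·Δy = Δh: det = 260·100 − 160·(-25) = 30000.
∂h/∂x = [(-4.3)·100 − (-4.1)·(-25)] / 30000 = -0.01775
∂h/∂y = [260·(-4.1) − 160·(-4.3)] / 30000 = -0.01260
|∇h| = √(-0.01775² + -0.01260²) = 0.02177
Seepage velocity v = K·i/n = 10.0 × 0.02177 / 0.31 = 0.7023 m/day.

0.70 m/day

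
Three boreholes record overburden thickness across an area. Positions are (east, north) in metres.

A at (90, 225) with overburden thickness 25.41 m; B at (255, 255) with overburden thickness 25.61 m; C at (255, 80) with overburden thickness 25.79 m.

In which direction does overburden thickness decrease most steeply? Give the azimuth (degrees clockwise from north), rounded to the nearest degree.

306°

Taking A as reference: B−A = (165, 30, +0.20); C−A = (165, -145, +0.38).
Solve a·Δx + b·Δy = Δd: det = 165·(-145) − 165·30 = -28875.
∂d/∂x = [(+0.20)·(-145) − (+0.38)·30] / -28875 = +0.001399
∂d/∂y = [165·(+0.38) − 165·(+0.20)] / -28875 = -0.001029
Steepest decrease is along −∇f: components (-0.001399 E, +0.001029 N).
Azimuth = atan2(-0.001399, +0.001029) = 306.3° ≈ 306°.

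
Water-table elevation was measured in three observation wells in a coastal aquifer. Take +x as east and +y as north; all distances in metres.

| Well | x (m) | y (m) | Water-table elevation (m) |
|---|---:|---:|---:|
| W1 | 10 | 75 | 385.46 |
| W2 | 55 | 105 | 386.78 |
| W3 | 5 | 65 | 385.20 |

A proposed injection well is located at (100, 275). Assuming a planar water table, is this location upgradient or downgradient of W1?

Taking W1 as reference: W2−W1 = (45, 30, +1.32); W3−W1 = (-5, -10, -0.26).
Determinant of the coordinate differences = 45·(-10) − (-5)·30 = -300.
∂h/∂x = [(+1.32)·(-10) − (-0.26)·30] / -300 = +0.01800
∂h/∂y = [45·(-0.26) − (-5)·(+1.32)] / -300 = +0.01700
Head at (100, 275) = 385.46 + (+0.01800)·(90) + (+0.01700)·(200) = 390.48 m.
That is higher than the 385.46 m at W1, so the point is upgradient.

upgradient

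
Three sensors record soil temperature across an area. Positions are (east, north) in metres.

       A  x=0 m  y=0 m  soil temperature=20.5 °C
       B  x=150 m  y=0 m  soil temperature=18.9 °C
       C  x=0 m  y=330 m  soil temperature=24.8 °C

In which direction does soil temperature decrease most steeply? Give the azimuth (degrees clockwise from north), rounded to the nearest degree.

∂T/∂x = (18.9 − 20.5) / (150 − 0) = -0.01067
∂T/∂y = (24.8 − 20.5) / (330 − 0) = +0.01303
Steepest decrease is along −∇f: components (+0.01067 E, -0.01303 N).
Azimuth = atan2(+0.01067, -0.01303) = 140.7° ≈ 141°.

141°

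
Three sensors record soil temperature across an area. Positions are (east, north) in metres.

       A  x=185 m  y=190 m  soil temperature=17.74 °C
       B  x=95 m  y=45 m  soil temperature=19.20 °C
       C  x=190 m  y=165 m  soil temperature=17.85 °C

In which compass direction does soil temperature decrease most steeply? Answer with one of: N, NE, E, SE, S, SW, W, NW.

Differences from A: to B (Δx, Δy, Δh) = (-90, -145, +1.46); to C = (5, -25, +0.11).
Determinant of the coordinate differences = (-90)·(-25) − 5·(-145) = 2975.
∂T/∂x = [(+1.46)·(-25) − (+0.11)·(-145)] / 2975 = -0.006908
∂T/∂y = [(-90)·(+0.11) − 5·(+1.46)] / 2975 = -0.005782
Steepest decrease is along −∇f = (+0.006908 E, +0.005782 N) → northeast.

NE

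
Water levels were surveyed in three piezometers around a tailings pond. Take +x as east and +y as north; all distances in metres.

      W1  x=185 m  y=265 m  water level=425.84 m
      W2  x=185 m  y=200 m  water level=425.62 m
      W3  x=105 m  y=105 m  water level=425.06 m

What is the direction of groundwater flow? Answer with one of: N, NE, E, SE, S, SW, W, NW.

With h = a·x + b·y + c and W1 as origin, the differences give:
  0·a + (-65)·b = -0.22
  (-80)·a + (-160)·b = -0.78
Eliminate b (×(-160) and ×(-65), subtract): -5200·a = -15.500 → a = ∂h/∂x = +0.002981
Back-substitute: b = ∂h/∂y = +0.003385.
Flow = −∇h = (-0.002981 east, -0.003385 north), which points southwest.

SW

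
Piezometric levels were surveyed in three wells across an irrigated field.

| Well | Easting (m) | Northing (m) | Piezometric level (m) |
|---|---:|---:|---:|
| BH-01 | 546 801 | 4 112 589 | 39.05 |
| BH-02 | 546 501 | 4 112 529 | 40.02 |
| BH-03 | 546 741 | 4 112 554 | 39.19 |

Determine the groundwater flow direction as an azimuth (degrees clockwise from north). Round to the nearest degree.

Differences from BH-01: to BH-02 (Δx, Δy, Δh) = (-300, -60, +0.97); to BH-03 = (-60, -35, +0.14).
Solve a·Δx + b·Δy = Δh: det = (-300)·(-35) − (-60)·(-60) = 6900.
∂h/∂x = [(+0.97)·(-35) − (+0.14)·(-60)] / 6900 = -0.003703
∂h/∂y = [(-300)·(+0.14) − (-60)·(+0.97)] / 6900 = +0.002348
Flow direction (−∇h) has components (+0.003703 E, -0.002348 N).
Azimuth = atan2(E, N) = atan2(+0.003703, -0.002348) = 122.4° ≈ 122°.

122°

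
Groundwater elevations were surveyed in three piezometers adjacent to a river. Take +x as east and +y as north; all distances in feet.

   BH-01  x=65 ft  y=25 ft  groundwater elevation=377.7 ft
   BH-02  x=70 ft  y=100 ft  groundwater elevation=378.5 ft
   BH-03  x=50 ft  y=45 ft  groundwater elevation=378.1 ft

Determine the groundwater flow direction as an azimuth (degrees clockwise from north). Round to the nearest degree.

135°

Three-point gradient (reference BH-01): Δ to BH-02 = (5, 75, +0.8), Δ to BH-03 = (-15, 20, +0.4).
∂h/∂x = -0.01143, ∂h/∂y = +0.01143 (det = 1225).
Flow direction (−∇h) has components (+0.01143 E, -0.01143 N).
Azimuth = atan2(E, N) = atan2(+0.01143, -0.01143) = 135.0° ≈ 135°.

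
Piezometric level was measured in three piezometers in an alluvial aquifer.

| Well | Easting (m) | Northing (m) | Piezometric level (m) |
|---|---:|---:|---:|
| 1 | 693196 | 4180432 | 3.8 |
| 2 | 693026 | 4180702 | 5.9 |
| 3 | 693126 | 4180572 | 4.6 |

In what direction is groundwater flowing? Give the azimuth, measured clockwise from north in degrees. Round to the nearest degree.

082°

Differences from 1: to 2 (Δx, Δy, Δh) = (-170, 270, +2.1); to 3 = (-70, 140, +0.8).
Solve a·Δx + b·Δy = Δh: det = (-170)·140 − (-70)·270 = -4900.
∂h/∂x = [(+2.1)·140 − (+0.8)·270] / -4900 = -0.01592
∂h/∂y = [(-170)·(+0.8) − (-70)·(+2.1)] / -4900 = -0.002245
Flow direction (−∇h) has components (+0.01592 E, +0.002245 N).
Azimuth = atan2(E, N) = atan2(+0.01592, +0.002245) = 82.0° ≈ 082°.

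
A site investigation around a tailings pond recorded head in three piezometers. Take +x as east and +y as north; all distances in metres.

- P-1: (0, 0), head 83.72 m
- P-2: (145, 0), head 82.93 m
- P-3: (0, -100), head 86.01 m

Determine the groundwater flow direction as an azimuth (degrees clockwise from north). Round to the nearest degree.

013°

∂h/∂x = (82.93 − 83.72) / (145 − 0) = -0.005448
∂h/∂y = (86.01 − 83.72) / (-100 − 0) = -0.02290
Flow direction (−∇h) has components (+0.005448 E, +0.02290 N).
Azimuth = atan2(E, N) = atan2(+0.005448, +0.02290) = 13.4° ≈ 013°.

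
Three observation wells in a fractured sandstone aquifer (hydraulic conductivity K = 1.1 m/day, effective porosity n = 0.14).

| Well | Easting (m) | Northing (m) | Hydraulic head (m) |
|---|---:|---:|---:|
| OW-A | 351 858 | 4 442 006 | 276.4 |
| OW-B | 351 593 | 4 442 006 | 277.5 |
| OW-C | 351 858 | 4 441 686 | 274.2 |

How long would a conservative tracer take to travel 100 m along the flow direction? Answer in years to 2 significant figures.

∂h/∂x = (277.5 − 276.4) / (351593 − 351858) = -0.004151
∂h/∂y = (274.2 − 276.4) / (4441686 − 4442006) = +0.006875
|∇h| = √(-0.004151² + 0.006875²) = 0.008031
Seepage velocity v = K·i/n = 1.1 × 0.008031 / 0.14 = 0.0631 m/day.
t = 100 / 0.0631 = 1585 days = 4.34 years.

4.3 years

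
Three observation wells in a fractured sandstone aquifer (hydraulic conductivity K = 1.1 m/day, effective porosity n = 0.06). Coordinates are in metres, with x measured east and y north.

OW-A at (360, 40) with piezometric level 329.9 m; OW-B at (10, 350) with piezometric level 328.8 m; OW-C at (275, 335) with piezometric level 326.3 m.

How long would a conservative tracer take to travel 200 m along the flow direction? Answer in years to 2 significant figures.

1.6 years

Differences from OW-A: to OW-B (Δx, Δy, Δh) = (-350, 310, -1.1); to OW-C = (-85, 295, -3.6).
Determinant of the coordinate differences = (-350)·295 − (-85)·310 = -76900.
∂h/∂x = [(-1.1)·295 − (-3.6)·310] / -76900 = -0.01029
∂h/∂y = [(-350)·(-3.6) − (-85)·(-1.1)] / -76900 = -0.01517
|∇h| = √(-0.01029² + -0.01517²) = 0.01833
Seepage velocity v = K·i/n = 1.1 × 0.01833 / 0.06 = 0.3361 m/day.
t = 200 / 0.3361 = 595.1 days = 1.63 years.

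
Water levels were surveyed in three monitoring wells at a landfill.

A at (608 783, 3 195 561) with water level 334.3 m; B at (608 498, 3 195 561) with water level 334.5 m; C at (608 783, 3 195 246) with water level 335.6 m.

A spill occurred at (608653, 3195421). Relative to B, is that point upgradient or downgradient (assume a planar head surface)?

upgradient

∂h/∂x = (334.5 − 334.3) / (608498 − 608783) = -0.0007018
∂h/∂y = (335.6 − 334.3) / (3195246 − 3195561) = -0.004127
Head at (608653, 3195421) = 334.3 + (-0.0007018)·(-130) + (-0.004127)·(-140) = 334.97 m.
That is higher than the 334.5 m at B, so the point is upgradient.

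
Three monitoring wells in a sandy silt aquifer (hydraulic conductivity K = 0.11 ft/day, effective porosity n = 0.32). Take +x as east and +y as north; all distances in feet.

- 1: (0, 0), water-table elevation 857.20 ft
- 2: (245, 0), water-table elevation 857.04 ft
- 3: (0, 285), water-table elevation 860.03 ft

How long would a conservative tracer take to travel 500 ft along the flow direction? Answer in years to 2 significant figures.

∂h/∂x = (857.04 − 857.20) / (245 − 0) = -0.0006531
∂h/∂y = (860.03 − 857.20) / (285 − 0) = +0.009930
|∇h| = √(-0.0006531² + 0.009930²) = 0.009951
Seepage velocity v = K·i/n = 0.11 × 0.009951 / 0.32 = 0.003421 ft/day.
t = 500 / 0.003421 = 1.462e+05 days = 400 years.

400 years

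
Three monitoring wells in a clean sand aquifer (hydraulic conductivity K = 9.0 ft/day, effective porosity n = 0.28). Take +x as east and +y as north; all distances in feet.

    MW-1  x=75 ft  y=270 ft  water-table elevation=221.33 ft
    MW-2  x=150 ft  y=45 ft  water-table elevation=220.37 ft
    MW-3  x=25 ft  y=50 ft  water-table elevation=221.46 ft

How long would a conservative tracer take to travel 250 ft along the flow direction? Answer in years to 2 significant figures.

2.4 years

Differences from MW-1: to MW-2 (Δx, Δy, Δh) = (75, -225, -0.96); to MW-3 = (-50, -220, +0.13).
Determinant of the coordinate differences = 75·(-220) − (-50)·(-225) = -27750.
∂h/∂x = [(-0.96)·(-220) − (+0.13)·(-225)] / -27750 = -0.008665
∂h/∂y = [75·(+0.13) − (-50)·(-0.96)] / -27750 = +0.001378
|∇h| = √(-0.008665² + 0.001378²) = 0.008774
Seepage velocity v = K·i/n = 9.0 × 0.008774 / 0.28 = 0.282 ft/day.
t = 250 / 0.282 = 886.5 days = 2.43 years.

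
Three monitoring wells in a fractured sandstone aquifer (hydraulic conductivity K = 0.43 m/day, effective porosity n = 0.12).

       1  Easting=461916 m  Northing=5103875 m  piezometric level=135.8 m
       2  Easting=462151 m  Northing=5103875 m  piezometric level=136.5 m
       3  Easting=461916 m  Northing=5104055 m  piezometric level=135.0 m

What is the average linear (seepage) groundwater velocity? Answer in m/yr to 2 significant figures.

∂h/∂x = (136.5 − 135.8) / (462151 − 461916) = +0.002979
∂h/∂y = (135.0 − 135.8) / (5104055 − 5103875) = -0.004444
|∇h| = √(0.002979² + -0.004444²) = 0.00535
Seepage velocity v = K·i/n = 0.43 × 0.00535 / 0.12 = 0.01917 m/day = 7.002 m/yr.

7.0 m/yr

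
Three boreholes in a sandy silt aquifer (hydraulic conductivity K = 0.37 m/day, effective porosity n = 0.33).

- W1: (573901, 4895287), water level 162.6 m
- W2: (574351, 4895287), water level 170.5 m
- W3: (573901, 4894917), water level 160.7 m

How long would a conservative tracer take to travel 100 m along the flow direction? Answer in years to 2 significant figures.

13 years

∂h/∂x = (170.5 − 162.6) / (574351 − 573901) = +0.01756
∂h/∂y = (160.7 − 162.6) / (4894917 − 4895287) = +0.005135
|∇h| = √(0.01756² + 0.005135²) = 0.0183
Seepage velocity v = K·i/n = 0.37 × 0.0183 / 0.33 = 0.02052 m/day.
t = 100 / 0.02052 = 4873 days = 13.3 years.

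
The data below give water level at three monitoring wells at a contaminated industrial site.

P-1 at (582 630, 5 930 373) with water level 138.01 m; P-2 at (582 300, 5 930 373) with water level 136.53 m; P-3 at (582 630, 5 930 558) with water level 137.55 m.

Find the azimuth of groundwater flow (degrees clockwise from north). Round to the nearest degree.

299°

∂h/∂x = (136.53 − 138.01) / (582300 − 582630) = +0.004485
∂h/∂y = (137.55 − 138.01) / (5930558 − 5930373) = -0.002486
Flow direction (−∇h) has components (-0.004485 E, +0.002486 N).
Azimuth = atan2(E, N) = atan2(-0.004485, +0.002486) = 299.0° ≈ 299°.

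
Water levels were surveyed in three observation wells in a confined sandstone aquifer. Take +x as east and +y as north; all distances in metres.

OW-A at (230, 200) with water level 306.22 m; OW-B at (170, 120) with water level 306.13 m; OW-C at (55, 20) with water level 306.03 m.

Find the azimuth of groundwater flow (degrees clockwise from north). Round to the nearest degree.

Three-point gradient (reference OW-A): Δ to OW-B = (-60, -80, -0.09), Δ to OW-C = (-175, -180, -0.19).
∂h/∂x = -0.0003125, ∂h/∂y = +0.001359 (det = -3200).
Flow direction (−∇h) has components (+0.0003125 E, -0.001359 N).
Azimuth = atan2(E, N) = atan2(+0.0003125, -0.001359) = 167.1° ≈ 167°.

167°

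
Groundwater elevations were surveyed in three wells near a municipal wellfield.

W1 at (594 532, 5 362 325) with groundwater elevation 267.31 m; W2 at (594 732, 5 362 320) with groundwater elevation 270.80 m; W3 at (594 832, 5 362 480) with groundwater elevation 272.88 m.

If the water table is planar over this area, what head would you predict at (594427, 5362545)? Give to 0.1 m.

265.9 m

Taking W1 as reference: W2−W1 = (200, -5, +3.49); W3−W1 = (300, 155, +5.57).
Solve a·Δx + b·Δy = Δh: det = 200·155 − 300·(-5) = 32500.
∂h/∂x = [(+3.49)·155 − (+5.57)·(-5)] / 32500 = +0.01750
∂h/∂y = [200·(+5.57) − 300·(+3.49)] / 32500 = +0.002062
h(594427, 5362545) = 267.31 + (+0.01750)·(-105) + (+0.002062)·(220) = 267.31 -1.838 +0.454 = 265.926 m.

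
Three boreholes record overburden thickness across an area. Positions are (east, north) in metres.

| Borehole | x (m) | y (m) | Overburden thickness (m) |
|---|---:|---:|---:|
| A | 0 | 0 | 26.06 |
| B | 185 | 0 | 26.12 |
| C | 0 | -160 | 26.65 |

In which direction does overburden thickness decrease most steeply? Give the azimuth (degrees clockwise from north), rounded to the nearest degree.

355°

∂d/∂x = (26.12 − 26.06) / (185 − 0) = +0.0003243
∂d/∂y = (26.65 − 26.06) / (-160 − 0) = -0.003687
Steepest decrease is along −∇f: components (-0.0003243 E, +0.003687 N).
Azimuth = atan2(-0.0003243, +0.003687) = 355.0° ≈ 355°.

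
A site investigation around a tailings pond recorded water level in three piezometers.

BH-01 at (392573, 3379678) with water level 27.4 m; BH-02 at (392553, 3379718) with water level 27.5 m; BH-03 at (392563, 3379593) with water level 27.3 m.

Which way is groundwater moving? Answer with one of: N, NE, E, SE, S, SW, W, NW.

SE

Differences from BH-01: to BH-02 (Δx, Δy, Δh) = (-20, 40, +0.1); to BH-03 = (-10, -85, -0.1).
Solve a·Δx + b·Δy = Δh: det = (-20)·(-85) − (-10)·40 = 2100.
∂h/∂x = [(+0.1)·(-85) − (-0.1)·40] / 2100 = -0.002143
∂h/∂y = [(-20)·(-0.1) − (-10)·(+0.1)] / 2100 = +0.001429
Flow = −∇h = (+0.002143 east, -0.001429 north), which points southeast.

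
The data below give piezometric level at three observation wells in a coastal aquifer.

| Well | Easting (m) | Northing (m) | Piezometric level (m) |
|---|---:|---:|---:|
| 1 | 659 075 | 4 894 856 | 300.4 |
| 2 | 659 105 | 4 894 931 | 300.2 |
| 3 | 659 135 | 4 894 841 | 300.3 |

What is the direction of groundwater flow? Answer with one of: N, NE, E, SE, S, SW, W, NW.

Differences from 1: to 2 (Δx, Δy, Δh) = (30, 75, -0.2); to 3 = (60, -15, -0.1).
Solve a·Δx + b·Δy = Δh: det = 30·(-15) − 60·75 = -4950.
∂h/∂x = [(-0.2)·(-15) − (-0.1)·75] / -4950 = -0.002121
∂h/∂y = [30·(-0.1) − 60·(-0.2)] / -4950 = -0.001818
Flow = −∇h = (+0.002121 east, +0.001818 north), which points northeast.

NE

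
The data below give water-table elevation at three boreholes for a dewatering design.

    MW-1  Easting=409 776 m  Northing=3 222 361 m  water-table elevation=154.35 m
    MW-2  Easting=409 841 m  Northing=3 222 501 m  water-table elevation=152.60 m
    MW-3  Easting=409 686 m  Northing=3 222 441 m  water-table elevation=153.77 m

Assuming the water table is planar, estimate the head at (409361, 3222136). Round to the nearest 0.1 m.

158.2 m

Taking MW-1 as reference: MW-2−MW-1 = (65, 140, -1.75); MW-3−MW-1 = (-90, 80, -0.58).
Solve a·Δx + b·Δy = Δh: det = 65·80 − (-90)·140 = 17800.
∂h/∂x = [(-1.75)·80 − (-0.58)·140] / 17800 = -0.003303
∂h/∂y = [65·(-0.58) − (-90)·(-1.75)] / 17800 = -0.01097
h(409361, 3222136) = 154.35 + (-0.003303)·(-415) + (-0.01097)·(-225) = 154.35 +1.371 +2.467 = 158.188 m.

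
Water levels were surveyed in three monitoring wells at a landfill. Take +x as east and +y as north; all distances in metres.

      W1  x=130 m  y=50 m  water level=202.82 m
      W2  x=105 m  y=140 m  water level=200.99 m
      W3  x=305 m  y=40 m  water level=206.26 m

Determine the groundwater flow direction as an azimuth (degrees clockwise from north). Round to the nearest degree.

309°

Differences from W1: to W2 (Δx, Δy, Δh) = (-25, 90, -1.83); to W3 = (175, -10, +3.44).
Solve a·Δx + b·Δy = Δh: det = (-25)·(-10) − 175·90 = -15500.
∂h/∂x = [(-1.83)·(-10) − (+3.44)·90] / -15500 = +0.01879
∂h/∂y = [(-25)·(+3.44) − 175·(-1.83)] / -15500 = -0.01511
Flow direction (−∇h) has components (-0.01879 E, +0.01511 N).
Azimuth = atan2(E, N) = atan2(-0.01879, +0.01511) = 308.8° ≈ 309°.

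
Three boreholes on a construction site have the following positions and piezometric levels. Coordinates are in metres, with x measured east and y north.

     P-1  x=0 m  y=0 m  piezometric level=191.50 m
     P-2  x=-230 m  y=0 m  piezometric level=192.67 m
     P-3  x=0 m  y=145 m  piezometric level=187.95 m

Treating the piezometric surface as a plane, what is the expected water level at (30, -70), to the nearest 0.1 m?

∂h/∂x = (192.67 − 191.50) / (-230 − 0) = -0.005087
∂h/∂y = (187.95 − 191.50) / (145 − 0) = -0.02448
h(30, -70) = 191.50 + (-0.005087)·(30) + (-0.02448)·(-70) = 191.50 -0.153 +1.714 = 193.061 m.

193.1 m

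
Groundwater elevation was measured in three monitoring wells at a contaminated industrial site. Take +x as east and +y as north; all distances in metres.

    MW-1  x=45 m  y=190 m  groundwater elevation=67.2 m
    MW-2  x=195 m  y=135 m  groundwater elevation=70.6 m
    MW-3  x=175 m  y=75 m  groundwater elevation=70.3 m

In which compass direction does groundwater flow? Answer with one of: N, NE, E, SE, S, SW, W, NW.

Differences from MW-1: to MW-2 (Δx, Δy, Δh) = (150, -55, +3.4); to MW-3 = (130, -115, +3.1).
Determinant of the coordinate differences = 150·(-115) − 130·(-55) = -10100.
∂h/∂x = [(+3.4)·(-115) − (+3.1)·(-55)] / -10100 = +0.02183
∂h/∂y = [150·(+3.1) − 130·(+3.4)] / -10100 = -0.002277
Flow = −∇h = (-0.02183 east, +0.002277 north), which points west.

W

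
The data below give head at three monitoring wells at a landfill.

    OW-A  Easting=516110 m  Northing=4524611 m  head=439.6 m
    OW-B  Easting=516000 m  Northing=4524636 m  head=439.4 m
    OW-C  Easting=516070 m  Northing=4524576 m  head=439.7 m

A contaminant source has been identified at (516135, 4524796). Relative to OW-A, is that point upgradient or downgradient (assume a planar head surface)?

downgradient

Differences from OW-A: to OW-B (Δx, Δy, Δh) = (-110, 25, -0.2); to OW-C = (-40, -35, +0.1).
Solve a·Δx + b·Δy = Δh: det = (-110)·(-35) − (-40)·25 = 4850.
∂h/∂x = [(-0.2)·(-35) − (+0.1)·25] / 4850 = +0.0009278
∂h/∂y = [(-110)·(+0.1) − (-40)·(-0.2)] / 4850 = -0.003918
Head at (516135, 4524796) = 439.6 + (+0.0009278)·(25) + (-0.003918)·(185) = 438.90 m.
That is lower than the 439.6 m at OW-A, so the point is downgradient.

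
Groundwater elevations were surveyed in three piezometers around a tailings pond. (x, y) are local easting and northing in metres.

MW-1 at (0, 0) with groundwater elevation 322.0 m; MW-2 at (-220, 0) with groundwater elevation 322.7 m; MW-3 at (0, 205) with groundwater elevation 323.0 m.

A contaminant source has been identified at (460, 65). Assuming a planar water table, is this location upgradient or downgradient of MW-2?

downgradient

∂h/∂x = (322.7 − 322.0) / (-220 − 0) = -0.003182
∂h/∂y = (323.0 − 322.0) / (205 − 0) = +0.004878
Head at (460, 65) = 322.0 + (-0.003182)·(460) + (+0.004878)·(65) = 320.85 m.
That is lower than the 322.7 m at MW-2, so the point is downgradient.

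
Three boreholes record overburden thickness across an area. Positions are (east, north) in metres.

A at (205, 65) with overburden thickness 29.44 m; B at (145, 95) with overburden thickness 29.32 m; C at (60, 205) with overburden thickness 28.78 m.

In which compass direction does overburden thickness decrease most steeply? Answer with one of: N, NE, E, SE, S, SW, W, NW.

N

Three-point gradient (reference A): Δ to B = (-60, 30, -0.12), Δ to C = (-145, 140, -0.66).
∂d/∂x = -0.0007407, ∂d/∂y = -0.005481 (det = -4050).
Steepest decrease is along −∇f = (+0.0007407 E, +0.005481 N) → north.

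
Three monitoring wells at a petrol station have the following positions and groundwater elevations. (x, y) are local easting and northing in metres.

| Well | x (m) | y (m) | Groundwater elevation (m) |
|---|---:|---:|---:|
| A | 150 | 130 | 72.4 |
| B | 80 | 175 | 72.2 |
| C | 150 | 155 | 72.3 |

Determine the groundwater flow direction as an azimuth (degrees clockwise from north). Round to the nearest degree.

With h = a·x + b·y + c and A as origin, the differences give:
  (-70)·a + 45·b = -0.2
  0·a + 25·b = -0.1
Eliminate b (×25 and ×45, subtract): -1750·a = -0.50 → a = ∂h/∂x = +0.0002857
Back-substitute: b = ∂h/∂y = -0.004000.
Flow direction (−∇h) has components (-0.0002857 E, +0.004000 N).
Azimuth = atan2(E, N) = atan2(-0.0002857, +0.004000) = 355.9° ≈ 356°.

356°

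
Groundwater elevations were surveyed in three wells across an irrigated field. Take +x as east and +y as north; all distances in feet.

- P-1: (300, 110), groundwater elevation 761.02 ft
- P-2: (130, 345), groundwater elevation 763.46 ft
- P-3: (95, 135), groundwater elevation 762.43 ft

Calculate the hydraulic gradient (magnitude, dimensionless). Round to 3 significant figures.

Differences from P-1: to P-2 (Δx, Δy, Δh) = (-170, 235, +2.44); to P-3 = (-205, 25, +1.41).
Determinant of the coordinate differences = (-170)·25 − (-205)·235 = 43925.
∂h/∂x = [(+2.44)·25 − (+1.41)·235] / 43925 = -0.006155
∂h/∂y = [(-170)·(+1.41) − (-205)·(+2.44)] / 43925 = +0.005931
|∇h| = √(-0.006155² + 0.005931²) = 0.008548

0.00855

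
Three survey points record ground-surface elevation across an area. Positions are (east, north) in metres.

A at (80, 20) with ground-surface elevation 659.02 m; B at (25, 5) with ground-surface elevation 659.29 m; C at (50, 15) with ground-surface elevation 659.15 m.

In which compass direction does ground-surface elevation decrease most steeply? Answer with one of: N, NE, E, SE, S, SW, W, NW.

NE

Three-point gradient (reference A): Δ to B = (-55, -15, +0.27), Δ to C = (-30, -5, +0.13).
∂z/∂x = -0.003429, ∂z/∂y = -0.005429 (det = -175).
Steepest decrease is along −∇f = (+0.003429 E, +0.005429 N) → northeast.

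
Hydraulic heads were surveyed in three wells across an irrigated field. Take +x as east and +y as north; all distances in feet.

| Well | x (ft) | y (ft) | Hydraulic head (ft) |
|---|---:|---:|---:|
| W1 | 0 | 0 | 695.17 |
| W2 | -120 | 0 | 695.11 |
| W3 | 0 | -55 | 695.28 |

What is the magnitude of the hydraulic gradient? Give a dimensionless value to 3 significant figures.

∂h/∂x = (695.11 − 695.17) / (-120 − 0) = +0.0005000
∂h/∂y = (695.28 − 695.17) / (-55 − 0) = -0.002000
|∇h| = √(0.0005000² + -0.002000²) = 0.002062

0.00206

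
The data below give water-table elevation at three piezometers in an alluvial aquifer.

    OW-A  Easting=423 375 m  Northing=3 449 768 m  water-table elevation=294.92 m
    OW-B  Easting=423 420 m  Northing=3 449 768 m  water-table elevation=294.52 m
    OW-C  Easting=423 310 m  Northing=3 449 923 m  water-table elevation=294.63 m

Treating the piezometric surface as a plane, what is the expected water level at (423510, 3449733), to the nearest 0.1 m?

293.9 m

With h = a·x + b·y + c and OW-A as origin, the differences give:
  45·a + 0·b = -0.40
  (-65)·a + 155·b = -0.29
Eliminate b (×155 and ×0, subtract): 6975·a = -62.000 → a = ∂h/∂x = -0.008889
Back-substitute: b = ∂h/∂y = -0.005599.
h(423510, 3449733) = 294.92 + (-0.008889)·(135) + (-0.005599)·(-35) = 294.92 -1.200 +0.196 = 293.916 m.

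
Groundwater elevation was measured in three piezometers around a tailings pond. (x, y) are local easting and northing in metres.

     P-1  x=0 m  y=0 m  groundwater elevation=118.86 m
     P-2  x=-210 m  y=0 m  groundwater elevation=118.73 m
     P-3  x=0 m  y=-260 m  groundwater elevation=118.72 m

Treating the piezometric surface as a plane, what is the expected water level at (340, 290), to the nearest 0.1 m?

∂h/∂x = (118.73 − 118.86) / (-210 − 0) = +0.0006190
∂h/∂y = (118.72 − 118.86) / (-260 − 0) = +0.0005385
h(340, 290) = 118.86 + (+0.0006190)·(340) + (+0.0005385)·(290) = 118.86 +0.210 +0.156 = 119.227 m.

119.2 m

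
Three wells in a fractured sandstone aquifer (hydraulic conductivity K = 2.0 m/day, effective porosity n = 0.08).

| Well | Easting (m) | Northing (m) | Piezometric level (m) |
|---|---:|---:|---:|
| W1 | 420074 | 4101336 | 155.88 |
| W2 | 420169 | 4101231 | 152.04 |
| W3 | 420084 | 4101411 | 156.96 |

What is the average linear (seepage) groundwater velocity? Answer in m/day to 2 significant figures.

Differences from W1: to W2 (Δx, Δy, Δh) = (95, -105, -3.84); to W3 = (10, 75, +1.08).
Determinant of the coordinate differences = 95·75 − 10·(-105) = 8175.
∂h/∂x = [(-3.84)·75 − (+1.08)·(-105)] / 8175 = -0.02136
∂h/∂y = [95·(+1.08) − 10·(-3.84)] / 8175 = +0.01725
|∇h| = √(-0.02136² + 0.01725²) = 0.02746
Seepage velocity v = K·i/n = 2.0 × 0.02746 / 0.08 = 0.6865 m/day.

0.69 m/day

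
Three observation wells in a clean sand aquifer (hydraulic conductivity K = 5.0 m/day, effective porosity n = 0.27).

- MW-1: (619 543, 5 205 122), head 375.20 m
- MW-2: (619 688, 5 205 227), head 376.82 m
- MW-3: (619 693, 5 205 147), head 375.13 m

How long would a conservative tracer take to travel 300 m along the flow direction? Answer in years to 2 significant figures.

With h = a·x + b·y + c and MW-1 as origin, the differences give:
  145·a + 105·b = +1.62
  150·a + 25·b = -0.07
Eliminate b (×25 and ×105, subtract): -12125·a = 47.850 → a = ∂h/∂x = -0.003946
Back-substitute: b = ∂h/∂y = +0.02088.
|∇h| = √(-0.003946² + 0.02088²) = 0.02125
Seepage velocity v = K·i/n = 5.0 × 0.02125 / 0.27 = 0.3935 m/day.
t = 300 / 0.3935 = 762.4 days = 2.09 years.

2.1 years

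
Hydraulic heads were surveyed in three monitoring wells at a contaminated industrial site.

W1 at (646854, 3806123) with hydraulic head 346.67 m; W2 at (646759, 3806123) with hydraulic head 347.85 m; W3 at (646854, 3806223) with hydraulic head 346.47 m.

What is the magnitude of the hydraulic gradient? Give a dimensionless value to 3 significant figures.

0.0126

∂h/∂x = (347.85 − 346.67) / (646759 − 646854) = -0.01242
∂h/∂y = (346.47 − 346.67) / (3806223 − 3806123) = -0.002000
|∇h| = √(-0.01242² + -0.002000²) = 0.01258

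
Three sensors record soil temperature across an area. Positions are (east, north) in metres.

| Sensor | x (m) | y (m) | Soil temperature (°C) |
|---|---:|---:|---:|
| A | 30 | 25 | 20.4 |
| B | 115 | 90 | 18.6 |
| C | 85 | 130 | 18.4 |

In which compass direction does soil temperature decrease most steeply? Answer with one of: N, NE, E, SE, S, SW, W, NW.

NE

With T = a·x + b·y + c and A as origin, the differences give:
  85·a + 65·b = -1.8
  55·a + 105·b = -2.0
Eliminate b (×105 and ×65, subtract): 5350·a = -59.00 → a = ∂T/∂x = -0.01103
Back-substitute: b = ∂T/∂y = -0.01327.
Steepest decrease is along −∇f = (+0.01103 E, +0.01327 N) → northeast.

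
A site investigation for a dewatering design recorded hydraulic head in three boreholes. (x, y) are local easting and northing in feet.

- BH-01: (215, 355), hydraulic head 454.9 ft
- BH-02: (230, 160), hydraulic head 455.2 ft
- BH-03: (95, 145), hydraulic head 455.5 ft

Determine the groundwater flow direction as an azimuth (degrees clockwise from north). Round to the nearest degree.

050°

Three-point gradient (reference BH-01): Δ to BH-02 = (15, -195, +0.3), Δ to BH-03 = (-120, -210, +0.6).
∂h/∂x = -0.002034, ∂h/∂y = -0.001695 (det = -26550).
Flow direction (−∇h) has components (+0.002034 E, +0.001695 N).
Azimuth = atan2(E, N) = atan2(+0.002034, +0.001695) = 50.2° ≈ 050°.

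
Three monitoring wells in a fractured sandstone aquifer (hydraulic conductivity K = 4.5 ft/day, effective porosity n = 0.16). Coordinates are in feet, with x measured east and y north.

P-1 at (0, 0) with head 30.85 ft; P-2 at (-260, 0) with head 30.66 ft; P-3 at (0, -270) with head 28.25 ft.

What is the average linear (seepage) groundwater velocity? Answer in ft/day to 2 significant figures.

∂h/∂x = (30.66 − 30.85) / (-260 − 0) = +0.0007308
∂h/∂y = (28.25 − 30.85) / (-270 − 0) = +0.009630
|∇h| = √(0.0007308² + 0.009630²) = 0.009658
Seepage velocity v = K·i/n = 4.5 × 0.009658 / 0.16 = 0.2716 ft/day.

0.27 ft/day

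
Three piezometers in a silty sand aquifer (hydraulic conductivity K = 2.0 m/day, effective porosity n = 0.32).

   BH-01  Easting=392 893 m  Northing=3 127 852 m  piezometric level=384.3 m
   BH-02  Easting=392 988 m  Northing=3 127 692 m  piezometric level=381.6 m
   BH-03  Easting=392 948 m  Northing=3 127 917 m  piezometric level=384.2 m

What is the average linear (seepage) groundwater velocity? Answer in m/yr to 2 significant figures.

36 m/yr

Differences from BH-01: to BH-02 (Δx, Δy, Δh) = (95, -160, -2.7); to BH-03 = (55, 65, -0.1).
Determinant of the coordinate differences = 95·65 − 55·(-160) = 14975.
∂h/∂x = [(-2.7)·65 − (-0.1)·(-160)] / 14975 = -0.01279
∂h/∂y = [95·(-0.1) − 55·(-2.7)] / 14975 = +0.009282
|∇h| = √(-0.01279² + 0.009282²) = 0.0158
Seepage velocity v = K·i/n = 2.0 × 0.0158 / 0.32 = 0.09875 m/day = 36.07 m/yr.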